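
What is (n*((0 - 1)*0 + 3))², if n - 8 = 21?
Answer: 7569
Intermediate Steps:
n = 29 (n = 8 + 21 = 29)
(n*((0 - 1)*0 + 3))² = (29*((0 - 1)*0 + 3))² = (29*(-1*0 + 3))² = (29*(0 + 3))² = (29*3)² = 87² = 7569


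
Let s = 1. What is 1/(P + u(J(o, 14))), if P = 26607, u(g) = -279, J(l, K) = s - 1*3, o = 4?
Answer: 1/26328 ≈ 3.7982e-5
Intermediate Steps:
J(l, K) = -2 (J(l, K) = 1 - 1*3 = 1 - 3 = -2)
1/(P + u(J(o, 14))) = 1/(26607 - 279) = 1/26328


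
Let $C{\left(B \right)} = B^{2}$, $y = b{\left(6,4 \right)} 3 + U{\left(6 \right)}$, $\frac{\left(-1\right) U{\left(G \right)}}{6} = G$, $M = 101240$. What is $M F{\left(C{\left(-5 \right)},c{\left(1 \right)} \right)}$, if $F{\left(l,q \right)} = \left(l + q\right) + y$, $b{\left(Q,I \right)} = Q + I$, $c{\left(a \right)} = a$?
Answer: $2024800$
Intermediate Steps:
$U{\left(G \right)} = - 6 G$
$b{\left(Q,I \right)} = I + Q$
$y = -6$ ($y = \left(4 + 6\right) 3 - 36 = 10 \cdot 3 - 36 = 30 - 36 = -6$)
$F{\left(l,q \right)} = -6 + l + q$ ($F{\left(l,q \right)} = \left(l + q\right) - 6 = -6 + l + q$)
$M F{\left(C{\left(-5 \right)},c{\left(1 \right)} \right)} = 101240 \left(-6 + \left(-5\right)^{2} + 1\right) = 101240 \left(-6 + 25 + 1\right) = 101240 \cdot 20 = 2024800$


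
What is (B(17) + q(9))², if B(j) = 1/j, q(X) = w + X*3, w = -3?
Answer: 167281/289 ≈ 578.83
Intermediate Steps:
q(X) = -3 + 3*X (q(X) = -3 + X*3 = -3 + 3*X)
(B(17) + q(9))² = (1/17 + (-3 + 3*9))² = (1/17 + (-3 + 27))² = (1/17 + 24)² = (409/17)² = 167281/289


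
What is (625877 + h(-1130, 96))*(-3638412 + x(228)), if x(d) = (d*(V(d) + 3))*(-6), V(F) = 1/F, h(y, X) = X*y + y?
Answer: -1880513905374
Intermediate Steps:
h(y, X) = y + X*y
x(d) = -6*d*(3 + 1/d) (x(d) = (d*(1/d + 3))*(-6) = (d*(3 + 1/d))*(-6) = -6*d*(3 + 1/d))
(625877 + h(-1130, 96))*(-3638412 + x(228)) = (625877 - 1130*(1 + 96))*(-3638412 + (-6 - 18*228)) = (625877 - 1130*97)*(-3638412 + (-6 - 4104)) = (625877 - 109610)*(-3638412 - 4110) = 516267*(-3642522) = -1880513905374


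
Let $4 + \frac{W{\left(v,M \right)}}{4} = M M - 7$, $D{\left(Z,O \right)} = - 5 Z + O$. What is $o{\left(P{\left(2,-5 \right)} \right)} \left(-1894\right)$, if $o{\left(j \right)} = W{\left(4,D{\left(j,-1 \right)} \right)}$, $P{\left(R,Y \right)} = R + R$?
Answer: $-3257680$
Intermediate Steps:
$D{\left(Z,O \right)} = O - 5 Z$
$P{\left(R,Y \right)} = 2 R$
$W{\left(v,M \right)} = -44 + 4 M^{2}$ ($W{\left(v,M \right)} = -16 + 4 \left(M M - 7\right) = -16 + 4 \left(M^{2} - 7\right) = -16 + 4 \left(-7 + M^{2}\right) = -16 + \left(-28 + 4 M^{2}\right) = -44 + 4 M^{2}$)
$o{\left(j \right)} = -44 + 4 \left(-1 - 5 j\right)^{2}$
$o{\left(P{\left(2,-5 \right)} \right)} \left(-1894\right) = \left(-44 + 4 \left(1 + 5 \cdot 2 \cdot 2\right)^{2}\right) \left(-1894\right) = \left(-44 + 4 \left(1 + 5 \cdot 4\right)^{2}\right) \left(-1894\right) = \left(-44 + 4 \left(1 + 20\right)^{2}\right) \left(-1894\right) = \left(-44 + 4 \cdot 21^{2}\right) \left(-1894\right) = \left(-44 + 4 \cdot 441\right) \left(-1894\right) = \left(-44 + 1764\right) \left(-1894\right) = 1720 \left(-1894\right) = -3257680$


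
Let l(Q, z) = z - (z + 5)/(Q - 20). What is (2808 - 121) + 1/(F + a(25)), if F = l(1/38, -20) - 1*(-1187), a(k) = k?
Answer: 809824435/301386 ≈ 2687.0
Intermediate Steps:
l(Q, z) = z - (5 + z)/(-20 + Q)
F = 295061/253 (F = (-5 - 21*(-20) - 20/38)/(-20 + 1/38) - 1*(-1187) = (-5 + 420 + (1/38)*(-20))/(-20 + 1/38) + 1187 = (-5 + 420 - 10/19)/(-759/38) + 1187 = -38/759*7875/19 + 1187 = -5250/253 + 1187 = 295061/253 ≈ 1166.2)
(2808 - 121) + 1/(F + a(25)) = (2808 - 121) + 1/(295061/253 + 25) = 2687 + 1/(301386/253) = 2687 + 253/301386 = 809824435/301386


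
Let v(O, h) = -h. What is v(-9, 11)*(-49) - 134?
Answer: 405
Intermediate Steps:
v(-9, 11)*(-49) - 134 = -1*11*(-49) - 134 = -11*(-49) - 134 = 539 - 134 = 405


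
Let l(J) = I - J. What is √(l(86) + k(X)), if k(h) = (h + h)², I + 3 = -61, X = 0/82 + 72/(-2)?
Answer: √5034 ≈ 70.951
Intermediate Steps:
X = -36 (X = 0*(1/82) + 72*(-½) = 0 - 36 = -36)
I = -64 (I = -3 - 61 = -64)
k(h) = 4*h² (k(h) = (2*h)² = 4*h²)
l(J) = -64 - J
√(l(86) + k(X)) = √((-64 - 1*86) + 4*(-36)²) = √((-64 - 86) + 4*1296) = √(-150 + 5184) = √5034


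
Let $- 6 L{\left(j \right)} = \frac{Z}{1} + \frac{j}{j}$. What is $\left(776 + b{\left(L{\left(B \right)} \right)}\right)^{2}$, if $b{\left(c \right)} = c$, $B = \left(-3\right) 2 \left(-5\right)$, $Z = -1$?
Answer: $602176$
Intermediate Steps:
$B = 30$ ($B = \left(-6\right) \left(-5\right) = 30$)
$L{\left(j \right)} = 0$ ($L{\left(j \right)} = - \frac{- 1^{-1} + \frac{j}{j}}{6} = - \frac{\left(-1\right) 1 + 1}{6} = - \frac{-1 + 1}{6} = \left(- \frac{1}{6}\right) 0 = 0$)
$\left(776 + b{\left(L{\left(B \right)} \right)}\right)^{2} = \left(776 + 0\right)^{2} = 776^{2} = 602176$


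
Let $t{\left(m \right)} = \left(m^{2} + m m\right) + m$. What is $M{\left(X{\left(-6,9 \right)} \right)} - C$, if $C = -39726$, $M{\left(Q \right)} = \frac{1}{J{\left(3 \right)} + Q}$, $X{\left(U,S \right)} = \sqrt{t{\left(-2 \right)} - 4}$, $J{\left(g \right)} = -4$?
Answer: $\frac{278080}{7} - \frac{\sqrt{2}}{14} \approx 39726.0$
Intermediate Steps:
$t{\left(m \right)} = m + 2 m^{2}$ ($t{\left(m \right)} = \left(m^{2} + m^{2}\right) + m = 2 m^{2} + m = m + 2 m^{2}$)
$X{\left(U,S \right)} = \sqrt{2}$ ($X{\left(U,S \right)} = \sqrt{- 2 \left(1 + 2 \left(-2\right)\right) - 4} = \sqrt{- 2 \left(1 - 4\right) - 4} = \sqrt{\left(-2\right) \left(-3\right) - 4} = \sqrt{6 - 4} = \sqrt{2}$)
$M{\left(Q \right)} = \frac{1}{-4 + Q}$
$M{\left(X{\left(-6,9 \right)} \right)} - C = \frac{1}{-4 + \sqrt{2}} - -39726 = \frac{1}{-4 + \sqrt{2}} + 39726 = 39726 + \frac{1}{-4 + \sqrt{2}}$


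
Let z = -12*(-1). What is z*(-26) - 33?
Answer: -345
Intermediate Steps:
z = 12
z*(-26) - 33 = 12*(-26) - 33 = -312 - 33 = -345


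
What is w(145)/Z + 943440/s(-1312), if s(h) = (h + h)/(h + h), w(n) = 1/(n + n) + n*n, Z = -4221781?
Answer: 1155069143228349/1224316490 ≈ 9.4344e+5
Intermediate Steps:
w(n) = n² + 1/(2*n) (w(n) = 1/(2*n) + n² = n² + 1/(2*n))
s(h) = 1 (s(h) = (2*h)/((2*h)) = (2*h)*(1/(2*h)) = 1)
w(145)/Z + 943440/s(-1312) = ((½ + 145³)/145)/(-4221781) + 943440/1 = ((½ + 3048625)/145)*(-1/4221781) + 943440*1 = ((1/145)*(6097251/2))*(-1/4221781) + 943440 = (6097251/290)*(-1/4221781) + 943440 = -6097251/1224316490 + 943440 = 1155069143228349/1224316490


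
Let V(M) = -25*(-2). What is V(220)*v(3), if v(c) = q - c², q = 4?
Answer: -250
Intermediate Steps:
v(c) = 4 - c²
V(M) = 50
V(220)*v(3) = 50*(4 - 1*3²) = 50*(4 - 1*9) = 50*(4 - 9) = 50*(-5) = -250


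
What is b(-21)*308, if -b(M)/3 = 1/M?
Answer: 44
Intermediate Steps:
b(M) = -3/M
b(-21)*308 = -3/(-21)*308 = -3*(-1/21)*308 = (1/7)*308 = 44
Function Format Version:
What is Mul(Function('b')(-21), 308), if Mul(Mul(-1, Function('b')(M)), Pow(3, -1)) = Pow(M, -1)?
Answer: 44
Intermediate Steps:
Function('b')(M) = Mul(-3, Pow(M, -1))
Mul(Function('b')(-21), 308) = Mul(Mul(-3, Pow(-21, -1)), 308) = Mul(Mul(-3, Rational(-1, 21)), 308) = Mul(Rational(1, 7), 308) = 44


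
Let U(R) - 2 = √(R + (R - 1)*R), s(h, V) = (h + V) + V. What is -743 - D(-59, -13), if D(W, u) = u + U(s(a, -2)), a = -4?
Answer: -740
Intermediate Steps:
s(h, V) = h + 2*V (s(h, V) = (V + h) + V = h + 2*V)
U(R) = 2 + √(R + R*(-1 + R)) (U(R) = 2 + √(R + (R - 1)*R) = 2 + √(R + (-1 + R)*R) = 2 + √(R + R*(-1 + R)))
D(W, u) = 10 + u (D(W, u) = u + (2 + √((-4 + 2*(-2))²)) = u + (2 + √((-4 - 4)²)) = u + (2 + √((-8)²)) = u + (2 + √64) = u + (2 + 8) = u + 10 = 10 + u)
-743 - D(-59, -13) = -743 - (10 - 13) = -743 - 1*(-3) = -743 + 3 = -740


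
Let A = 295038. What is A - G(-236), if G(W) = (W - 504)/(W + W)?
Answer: 34814299/118 ≈ 2.9504e+5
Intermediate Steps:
G(W) = (-504 + W)/(2*W) (G(W) = (-504 + W)/((2*W)) = (-504 + W)*(1/(2*W)) = (-504 + W)/(2*W))
A - G(-236) = 295038 - (-504 - 236)/(2*(-236)) = 295038 - (-1)*(-740)/(2*236) = 295038 - 1*185/118 = 295038 - 185/118 = 34814299/118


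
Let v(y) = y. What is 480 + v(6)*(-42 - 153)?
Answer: -690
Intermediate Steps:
480 + v(6)*(-42 - 153) = 480 + 6*(-42 - 153) = 480 + 6*(-195) = 480 - 1170 = -690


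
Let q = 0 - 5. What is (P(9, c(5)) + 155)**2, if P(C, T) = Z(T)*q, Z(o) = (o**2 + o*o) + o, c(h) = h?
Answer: 14400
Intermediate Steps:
Z(o) = o + 2*o**2 (Z(o) = (o**2 + o**2) + o = 2*o**2 + o = o + 2*o**2)
q = -5
P(C, T) = -5*T*(1 + 2*T) (P(C, T) = (T*(1 + 2*T))*(-5) = -5*T*(1 + 2*T))
(P(9, c(5)) + 155)**2 = (-5*5*(1 + 2*5) + 155)**2 = (-5*5*(1 + 10) + 155)**2 = (-5*5*11 + 155)**2 = (-275 + 155)**2 = (-120)**2 = 14400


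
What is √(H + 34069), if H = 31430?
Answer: √65499 ≈ 255.93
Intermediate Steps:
√(H + 34069) = √(31430 + 34069) = √65499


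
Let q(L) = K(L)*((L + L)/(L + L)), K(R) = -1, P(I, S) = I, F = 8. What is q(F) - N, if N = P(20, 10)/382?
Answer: -201/191 ≈ -1.0524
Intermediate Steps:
N = 10/191 (N = 20/382 = 20*(1/382) = 10/191 ≈ 0.052356)
q(L) = -1 (q(L) = -(L + L)/(L + L) = -2*L/(2*L) = -2*L*1/(2*L) = -1*1 = -1)
q(F) - N = -1 - 1*10/191 = -1 - 10/191 = -201/191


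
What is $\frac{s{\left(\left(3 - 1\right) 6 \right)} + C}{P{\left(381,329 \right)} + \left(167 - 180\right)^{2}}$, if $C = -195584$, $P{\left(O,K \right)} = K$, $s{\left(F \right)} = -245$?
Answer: $- \frac{195829}{498} \approx -393.23$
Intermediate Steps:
$\frac{s{\left(\left(3 - 1\right) 6 \right)} + C}{P{\left(381,329 \right)} + \left(167 - 180\right)^{2}} = \frac{-245 - 195584}{329 + \left(167 - 180\right)^{2}} = - \frac{195829}{329 + \left(-13\right)^{2}} = - \frac{195829}{329 + 169} = - \frac{195829}{498}$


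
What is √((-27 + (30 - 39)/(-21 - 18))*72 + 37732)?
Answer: 74*√1105/13 ≈ 189.22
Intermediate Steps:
√((-27 + (30 - 39)/(-21 - 18))*72 + 37732) = √((-27 - 9/(-39))*72 + 37732) = √((-27 - 9*(-1/39))*72 + 37732) = √((-27 + 3/13)*72 + 37732) = √(-348/13*72 + 37732) = √(-25056/13 + 37732) = √(465460/13) = 74*√1105/13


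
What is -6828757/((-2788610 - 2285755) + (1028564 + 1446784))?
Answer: 6828757/2599017 ≈ 2.6274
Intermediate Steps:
-6828757/((-2788610 - 2285755) + (1028564 + 1446784)) = -6828757/(-5074365 + 2475348) = -6828757/(-2599017) = -6828757*(-1/2599017) = 6828757/2599017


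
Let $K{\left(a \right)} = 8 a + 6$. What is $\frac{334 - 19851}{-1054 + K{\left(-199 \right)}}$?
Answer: $\frac{19517}{2640} \approx 7.3928$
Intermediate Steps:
$K{\left(a \right)} = 6 + 8 a$
$\frac{334 - 19851}{-1054 + K{\left(-199 \right)}} = \frac{334 - 19851}{-1054 + \left(6 + 8 \left(-199\right)\right)} = - \frac{19517}{-1054 + \left(6 - 1592\right)} = - \frac{19517}{-1054 - 1586} = - \frac{19517}{-2640} = \left(-19517\right) \left(- \frac{1}{2640}\right) = \frac{19517}{2640}$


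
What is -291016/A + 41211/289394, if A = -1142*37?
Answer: 42979806949/6114027038 ≈ 7.0297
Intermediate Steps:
A = -42254
-291016/A + 41211/289394 = -291016/(-42254) + 41211/289394 = -291016*(-1/42254) + 41211*(1/289394) = 145508/21127 + 41211/289394 = 42979806949/6114027038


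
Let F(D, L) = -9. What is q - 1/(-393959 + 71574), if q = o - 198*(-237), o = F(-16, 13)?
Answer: 15125337046/322385 ≈ 46917.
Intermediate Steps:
o = -9
q = 46917 (q = -9 - 198*(-237) = -9 + 46926 = 46917)
q - 1/(-393959 + 71574) = 46917 - 1/(-393959 + 71574) = 46917 - 1/(-322385) = 46917 - 1*(-1/322385) = 46917 + 1/322385 = 15125337046/322385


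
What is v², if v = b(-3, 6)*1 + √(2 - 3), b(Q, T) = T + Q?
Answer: (3 + I)² ≈ 8.0 + 6.0*I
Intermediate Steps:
b(Q, T) = Q + T
v = 3 + I (v = (-3 + 6)*1 + √(2 - 3) = 3*1 + √(-1) = 3 + I ≈ 3.0 + 1.0*I)
v² = (3 + I)²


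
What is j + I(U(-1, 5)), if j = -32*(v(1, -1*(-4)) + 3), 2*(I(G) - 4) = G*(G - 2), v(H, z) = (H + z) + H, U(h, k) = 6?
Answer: -272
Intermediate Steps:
v(H, z) = z + 2*H
I(G) = 4 + G*(-2 + G)/2 (I(G) = 4 + (G*(G - 2))/2 = 4 + (G*(-2 + G))/2 = 4 + G*(-2 + G)/2)
j = -288 (j = -32*((-1*(-4) + 2*1) + 3) = -32*((4 + 2) + 3) = -32*(6 + 3) = -32*9 = -288)
j + I(U(-1, 5)) = -288 + (4 + (1/2)*6**2 - 1*6) = -288 + (4 + (1/2)*36 - 6) = -288 + (4 + 18 - 6) = -288 + 16 = -272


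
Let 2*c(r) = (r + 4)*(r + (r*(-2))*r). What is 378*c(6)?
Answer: -124740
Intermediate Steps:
c(r) = (4 + r)*(r - 2*r²)/2 (c(r) = ((r + 4)*(r + (r*(-2))*r))/2 = ((4 + r)*(r + (-2*r)*r))/2 = ((4 + r)*(r - 2*r²))/2 = (4 + r)*(r - 2*r²)/2)
378*c(6) = 378*((½)*6*(4 - 7*6 - 2*6²)) = 378*((½)*6*(4 - 42 - 2*36)) = 378*((½)*6*(4 - 42 - 72)) = 378*((½)*6*(-110)) = 378*(-330) = -124740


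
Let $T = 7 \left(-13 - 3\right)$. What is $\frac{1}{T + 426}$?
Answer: $\frac{1}{314} \approx 0.0031847$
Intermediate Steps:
$T = -112$ ($T = 7 \left(-16\right) = -112$)
$\frac{1}{T + 426} = \frac{1}{-112 + 426} = \frac{1}{314}$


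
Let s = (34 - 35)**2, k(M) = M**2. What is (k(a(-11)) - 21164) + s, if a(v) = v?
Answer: -21042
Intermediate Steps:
s = 1 (s = (-1)**2 = 1)
(k(a(-11)) - 21164) + s = ((-11)**2 - 21164) + 1 = (121 - 21164) + 1 = -21043 + 1 = -21042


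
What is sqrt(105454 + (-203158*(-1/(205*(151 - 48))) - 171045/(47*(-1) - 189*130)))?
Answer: sqrt(2686020144690507845)/5046485 ≈ 324.76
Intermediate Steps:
sqrt(105454 + (-203158*(-1/(205*(151 - 48))) - 171045/(47*(-1) - 189*130))) = sqrt(105454 + (-203158/((-205*103)) - 171045/(-47 - 24570))) = sqrt(105454 + (-203158/(-21115) - 171045/(-24617))) = sqrt(105454 + (-203158*(-1/21115) - 171045*(-1/24617))) = sqrt(105454 + (203158/21115 + 171045/24617)) = sqrt(105454 + 83618987/5046485) = sqrt(532255648177/5046485) = sqrt(2686020144690507845)/5046485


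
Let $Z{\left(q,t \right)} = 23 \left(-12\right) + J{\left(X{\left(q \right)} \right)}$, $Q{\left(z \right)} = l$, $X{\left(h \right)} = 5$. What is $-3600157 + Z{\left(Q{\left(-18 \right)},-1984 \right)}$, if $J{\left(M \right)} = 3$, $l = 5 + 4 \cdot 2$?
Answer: $-3600430$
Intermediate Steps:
$l = 13$ ($l = 5 + 8 = 13$)
$Q{\left(z \right)} = 13$
$Z{\left(q,t \right)} = -273$ ($Z{\left(q,t \right)} = 23 \left(-12\right) + 3 = -276 + 3 = -273$)
$-3600157 + Z{\left(Q{\left(-18 \right)},-1984 \right)} = -3600157 - 273 = -3600430$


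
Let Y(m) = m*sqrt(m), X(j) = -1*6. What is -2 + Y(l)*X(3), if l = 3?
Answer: -2 - 18*sqrt(3) ≈ -33.177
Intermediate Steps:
X(j) = -6
Y(m) = m**(3/2)
-2 + Y(l)*X(3) = -2 + 3**(3/2)*(-6) = -2 + (3*sqrt(3))*(-6) = -2 - 18*sqrt(3)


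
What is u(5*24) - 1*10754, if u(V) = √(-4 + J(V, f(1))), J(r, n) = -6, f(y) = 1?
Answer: -10754 + I*√10 ≈ -10754.0 + 3.1623*I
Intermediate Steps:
u(V) = I*√10 (u(V) = √(-4 - 6) = √(-10) = I*√10)
u(5*24) - 1*10754 = I*√10 - 1*10754 = I*√10 - 10754 = -10754 + I*√10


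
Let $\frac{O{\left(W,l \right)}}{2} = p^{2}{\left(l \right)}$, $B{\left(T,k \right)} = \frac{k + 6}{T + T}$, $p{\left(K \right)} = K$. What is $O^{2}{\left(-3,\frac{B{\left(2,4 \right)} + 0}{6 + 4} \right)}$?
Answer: $\frac{1}{64} \approx 0.015625$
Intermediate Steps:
$B{\left(T,k \right)} = \frac{6 + k}{2 T}$
$O{\left(W,l \right)} = 2 l^{2}$
$O^{2}{\left(-3,\frac{B{\left(2,4 \right)} + 0}{6 + 4} \right)} = \left(2 \left(\frac{\frac{6 + 4}{2 \cdot 2} + 0}{6 + 4}\right)^{2}\right)^{2} = \left(2 \left(\frac{\frac{1}{2} \cdot \frac{1}{2} \cdot 10 + 0}{10}\right)^{2}\right)^{2} = \left(2 \left(\left(\frac{5}{2} + 0\right) \frac{1}{10}\right)^{2}\right)^{2} = \left(2 \left(\frac{5}{2} \cdot \frac{1}{10}\right)^{2}\right)^{2} = \left(\frac{2}{16}\right)^{2} = \left(2 \cdot \frac{1}{16}\right)^{2} = \left(\frac{1}{8}\right)^{2} = \frac{1}{64}$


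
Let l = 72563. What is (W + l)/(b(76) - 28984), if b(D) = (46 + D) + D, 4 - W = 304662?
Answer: 232095/28786 ≈ 8.0628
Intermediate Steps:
W = -304658 (W = 4 - 1*304662 = 4 - 304662 = -304658)
b(D) = 46 + 2*D
(W + l)/(b(76) - 28984) = (-304658 + 72563)/((46 + 2*76) - 28984) = -232095/((46 + 152) - 28984) = -232095/(198 - 28984) = -232095/(-28786) = -232095*(-1/28786) = 232095/28786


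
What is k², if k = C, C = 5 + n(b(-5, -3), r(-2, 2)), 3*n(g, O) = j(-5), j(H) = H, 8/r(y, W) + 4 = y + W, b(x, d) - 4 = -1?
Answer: 100/9 ≈ 11.111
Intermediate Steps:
b(x, d) = 3 (b(x, d) = 4 - 1 = 3)
r(y, W) = 8/(-4 + W + y) (r(y, W) = 8/(-4 + (y + W)) = 8/(-4 + (W + y)) = 8/(-4 + W + y))
n(g, O) = -5/3 (n(g, O) = (⅓)*(-5) = -5/3)
C = 10/3 (C = 5 - 5/3 = 10/3 ≈ 3.3333)
k = 10/3 ≈ 3.3333
k² = (10/3)² = 100/9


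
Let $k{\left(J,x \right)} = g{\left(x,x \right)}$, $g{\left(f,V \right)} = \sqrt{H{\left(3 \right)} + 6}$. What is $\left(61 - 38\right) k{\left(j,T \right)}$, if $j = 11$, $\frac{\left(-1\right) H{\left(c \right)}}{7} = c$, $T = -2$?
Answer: $23 i \sqrt{15} \approx 89.079 i$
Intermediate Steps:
$H{\left(c \right)} = - 7 c$
$g{\left(f,V \right)} = i \sqrt{15}$ ($g{\left(f,V \right)} = \sqrt{\left(-7\right) 3 + 6} = \sqrt{-21 + 6} = \sqrt{-15} = i \sqrt{15}$)
$k{\left(J,x \right)} = i \sqrt{15}$
$\left(61 - 38\right) k{\left(j,T \right)} = \left(61 - 38\right) i \sqrt{15} = 23 i \sqrt{15}$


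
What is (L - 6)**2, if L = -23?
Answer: 841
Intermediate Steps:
(L - 6)**2 = (-23 - 6)**2 = (-29)**2 = 841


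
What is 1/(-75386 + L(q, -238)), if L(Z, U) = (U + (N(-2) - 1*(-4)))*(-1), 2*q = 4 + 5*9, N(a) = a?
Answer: -1/75150 ≈ -1.3307e-5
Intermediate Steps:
q = 49/2 (q = (4 + 5*9)/2 = (4 + 45)/2 = (½)*49 = 49/2 ≈ 24.500)
L(Z, U) = -2 - U (L(Z, U) = (U + (-2 - 1*(-4)))*(-1) = (U + (-2 + 4))*(-1) = (U + 2)*(-1) = (2 + U)*(-1) = -2 - U)
1/(-75386 + L(q, -238)) = 1/(-75386 + (-2 - 1*(-238))) = 1/(-75386 + (-2 + 238)) = 1/(-75386 + 236) = 1/(-75150) = -1/75150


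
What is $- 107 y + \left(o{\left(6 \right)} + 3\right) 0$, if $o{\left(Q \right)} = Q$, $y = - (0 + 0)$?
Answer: $0$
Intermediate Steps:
$y = 0$ ($y = \left(-1\right) 0 = 0$)
$- 107 y + \left(o{\left(6 \right)} + 3\right) 0 = \left(-107\right) 0 + \left(6 + 3\right) 0 = 0 + 9 \cdot 0 = 0 + 0 = 0$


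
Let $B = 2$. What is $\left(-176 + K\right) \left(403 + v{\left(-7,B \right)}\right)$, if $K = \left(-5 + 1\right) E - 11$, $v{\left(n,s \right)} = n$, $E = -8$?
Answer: $-61380$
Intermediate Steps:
$K = 21$ ($K = \left(-5 + 1\right) \left(-8\right) - 11 = \left(-4\right) \left(-8\right) - 11 = 32 - 11 = 21$)
$\left(-176 + K\right) \left(403 + v{\left(-7,B \right)}\right) = \left(-176 + 21\right) \left(403 - 7\right) = \left(-155\right) 396 = -61380$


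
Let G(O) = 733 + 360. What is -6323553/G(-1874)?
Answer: -6323553/1093 ≈ -5785.5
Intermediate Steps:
G(O) = 1093
-6323553/G(-1874) = -6323553/1093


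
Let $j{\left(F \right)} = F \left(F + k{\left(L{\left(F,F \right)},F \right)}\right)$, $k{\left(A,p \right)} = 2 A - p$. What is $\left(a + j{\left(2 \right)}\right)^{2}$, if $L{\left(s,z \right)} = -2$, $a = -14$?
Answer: $484$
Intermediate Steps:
$k{\left(A,p \right)} = - p + 2 A$
$j{\left(F \right)} = - 4 F$ ($j{\left(F \right)} = F \left(F - \left(4 + F\right)\right) = F \left(-4\right) = - 4 F$)
$\left(a + j{\left(2 \right)}\right)^{2} = \left(-14 - 8\right)^{2} = \left(-22\right)^{2} = 484$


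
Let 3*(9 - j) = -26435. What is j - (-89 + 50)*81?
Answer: 35939/3 ≈ 11980.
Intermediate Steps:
j = 26462/3 (j = 9 - ⅓*(-26435) = 9 + 26435/3 = 26462/3 ≈ 8820.7)
j - (-89 + 50)*81 = 26462/3 - (-89 + 50)*81 = 26462/3 - (-39)*81 = 26462/3 - 1*(-3159) = 26462/3 + 3159 = 35939/3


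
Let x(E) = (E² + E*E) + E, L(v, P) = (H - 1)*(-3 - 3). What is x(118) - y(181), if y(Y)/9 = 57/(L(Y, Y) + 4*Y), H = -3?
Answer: 20918055/748 ≈ 27965.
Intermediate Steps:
L(v, P) = 24 (L(v, P) = (-3 - 1)*(-3 - 3) = -4*(-6) = 24)
x(E) = E + 2*E² (x(E) = (E² + E²) + E = 2*E² + E = E + 2*E²)
y(Y) = 513/(24 + 4*Y) (y(Y) = 9*(57/(24 + 4*Y)) = 513/(24 + 4*Y))
x(118) - y(181) = 118*(1 + 2*118) - 513/(4*(6 + 181)) = 118*(1 + 236) - 513/(4*187) = 118*237 - 513/(4*187) = 27966 - 1*513/748 = 27966 - 513/748 = 20918055/748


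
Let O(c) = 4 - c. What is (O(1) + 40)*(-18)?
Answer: -774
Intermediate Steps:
(O(1) + 40)*(-18) = ((4 - 1*1) + 40)*(-18) = ((4 - 1) + 40)*(-18) = (3 + 40)*(-18) = 43*(-18) = -774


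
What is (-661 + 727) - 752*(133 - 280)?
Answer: 110610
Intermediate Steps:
(-661 + 727) - 752*(133 - 280) = 66 - 752*(-147) = 66 + 110544 = 110610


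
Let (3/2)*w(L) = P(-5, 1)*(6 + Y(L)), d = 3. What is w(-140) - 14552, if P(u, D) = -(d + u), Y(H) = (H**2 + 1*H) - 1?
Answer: 34204/3 ≈ 11401.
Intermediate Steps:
Y(H) = -1 + H + H**2 (Y(H) = (H**2 + H) - 1 = (H + H**2) - 1 = -1 + H + H**2)
P(u, D) = -3 - u (P(u, D) = -(3 + u) = -3 - u)
w(L) = 20/3 + 4*L/3 + 4*L**2/3 (w(L) = 2*((-3 - 1*(-5))*(6 + (-1 + L + L**2)))/3 = 2*((-3 + 5)*(5 + L + L**2))/3 = 2*(2*(5 + L + L**2))/3 = 2*(10 + 2*L + 2*L**2)/3 = 20/3 + 4*L/3 + 4*L**2/3)
w(-140) - 14552 = (20/3 + (4/3)*(-140) + (4/3)*(-140)**2) - 14552 = (20/3 - 560/3 + (4/3)*19600) - 14552 = (20/3 - 560/3 + 78400/3) - 14552 = 77860/3 - 14552 = 34204/3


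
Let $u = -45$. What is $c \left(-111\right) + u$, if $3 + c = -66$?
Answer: $7614$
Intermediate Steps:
$c = -69$ ($c = -3 - 66 = -69$)
$c \left(-111\right) + u = \left(-69\right) \left(-111\right) - 45 = 7659 - 45 = 7614$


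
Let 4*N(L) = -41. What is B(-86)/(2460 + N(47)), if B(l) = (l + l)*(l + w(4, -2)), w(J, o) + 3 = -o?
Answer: 59856/9799 ≈ 6.1084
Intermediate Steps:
w(J, o) = -3 - o
N(L) = -41/4 (N(L) = (¼)*(-41) = -41/4)
B(l) = 2*l*(-1 + l) (B(l) = (l + l)*(l + (-3 - 1*(-2))) = (2*l)*(l + (-3 + 2)) = (2*l)*(l - 1) = (2*l)*(-1 + l) = 2*l*(-1 + l))
B(-86)/(2460 + N(47)) = (2*(-86)*(-1 - 86))/(2460 - 41/4) = (2*(-86)*(-87))/(9799/4) = 14964*(4/9799) = 59856/9799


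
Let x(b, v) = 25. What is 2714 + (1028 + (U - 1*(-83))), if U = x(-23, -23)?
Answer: 3850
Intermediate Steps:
U = 25
2714 + (1028 + (U - 1*(-83))) = 2714 + (1028 + (25 - 1*(-83))) = 2714 + (1028 + (25 + 83)) = 2714 + (1028 + 108) = 2714 + 1136 = 3850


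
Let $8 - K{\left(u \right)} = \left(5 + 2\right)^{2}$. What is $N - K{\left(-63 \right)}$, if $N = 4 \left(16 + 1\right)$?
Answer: $109$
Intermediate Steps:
$K{\left(u \right)} = -41$ ($K{\left(u \right)} = 8 - \left(5 + 2\right)^{2} = 8 - 7^{2} = 8 - 49 = -41$)
$N = 68$ ($N = 4 \cdot 17 = 68$)
$N - K{\left(-63 \right)} = 68 - -41 = 68 + 41 = 109$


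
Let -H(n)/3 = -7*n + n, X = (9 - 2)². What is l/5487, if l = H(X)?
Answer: 294/1829 ≈ 0.16074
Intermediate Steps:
X = 49 (X = 7² = 49)
H(n) = 18*n (H(n) = -3*(-7*n + n) = -(-18)*n = 18*n)
l = 882 (l = 18*49 = 882)
l/5487 = 882/5487 = 882*(1/5487) = 294/1829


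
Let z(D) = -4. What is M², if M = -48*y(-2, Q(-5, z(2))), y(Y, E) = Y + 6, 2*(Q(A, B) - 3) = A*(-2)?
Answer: 36864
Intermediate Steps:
Q(A, B) = 3 - A (Q(A, B) = 3 + (A*(-2))/2 = 3 + (-2*A)/2 = 3 - A)
y(Y, E) = 6 + Y
M = -192 (M = -48*(6 - 2) = -48*4 = -192)
M² = (-192)² = 36864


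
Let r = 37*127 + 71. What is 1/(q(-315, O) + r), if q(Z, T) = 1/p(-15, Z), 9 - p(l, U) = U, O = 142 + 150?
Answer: 324/1545481 ≈ 0.00020964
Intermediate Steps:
O = 292
p(l, U) = 9 - U
q(Z, T) = 1/(9 - Z)
r = 4770 (r = 4699 + 71 = 4770)
1/(q(-315, O) + r) = 1/(-1/(-9 - 315) + 4770) = 1/(-1/(-324) + 4770) = 1/(-1*(-1/324) + 4770) = 1/(1/324 + 4770) = 1/(1545481/324) = 324/1545481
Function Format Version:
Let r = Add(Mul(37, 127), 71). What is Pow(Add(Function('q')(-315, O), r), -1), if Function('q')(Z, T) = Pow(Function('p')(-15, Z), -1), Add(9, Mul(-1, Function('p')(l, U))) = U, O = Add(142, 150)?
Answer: Rational(324, 1545481) ≈ 0.00020964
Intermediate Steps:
O = 292
Function('p')(l, U) = Add(9, Mul(-1, U))
Function('q')(Z, T) = Pow(Add(9, Mul(-1, Z)), -1)
r = 4770 (r = Add(4699, 71) = 4770)
Pow(Add(Function('q')(-315, O), r), -1) = Pow(Add(Mul(-1, Pow(Add(-9, -315), -1)), 4770), -1) = Pow(Add(Mul(-1, Pow(-324, -1)), 4770), -1) = Pow(Add(Mul(-1, Rational(-1, 324)), 4770), -1) = Pow(Add(Rational(1, 324), 4770), -1) = Pow(Rational(1545481, 324), -1) = Rational(324, 1545481)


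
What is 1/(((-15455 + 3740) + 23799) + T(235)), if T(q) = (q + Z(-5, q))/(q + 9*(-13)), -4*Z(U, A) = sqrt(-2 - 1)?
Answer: 2692565536/32542324249747 + 472*I*sqrt(3)/32542324249747 ≈ 8.274e-5 + 2.5122e-11*I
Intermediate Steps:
Z(U, A) = -I*sqrt(3)/4 (Z(U, A) = -sqrt(-2 - 1)/4 = -I*sqrt(3)/4)
T(q) = (q - I*sqrt(3)/4)/(-117 + q) (T(q) = (q - I*sqrt(3)/4)/(q + 9*(-13)) = (q - I*sqrt(3)/4)/(q - 117) = (q - I*sqrt(3)/4)/(-117 + q))
1/(((-15455 + 3740) + 23799) + T(235)) = 1/(((-15455 + 3740) + 23799) + (235 - I*sqrt(3)/4)/(-117 + 235)) = 1/((-11715 + 23799) + (235 - I*sqrt(3)/4)/118) = 1/(12084 + (235 - I*sqrt(3)/4)/118) = 1/(12084 + (235/118 - I*sqrt(3)/472)) = 1/(1426147/118 - I*sqrt(3)/472)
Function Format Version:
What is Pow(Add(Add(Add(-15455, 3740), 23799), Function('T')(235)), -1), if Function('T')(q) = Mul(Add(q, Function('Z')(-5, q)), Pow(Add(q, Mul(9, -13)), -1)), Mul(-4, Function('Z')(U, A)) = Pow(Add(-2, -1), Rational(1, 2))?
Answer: Add(Rational(2692565536, 32542324249747), Mul(Rational(472, 32542324249747), I, Pow(3, Rational(1, 2)))) ≈ Add(8.2740e-5, Mul(2.5122e-11, I))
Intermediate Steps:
Function('Z')(U, A) = Mul(Rational(-1, 4), I, Pow(3, Rational(1, 2))) (Function('Z')(U, A) = Mul(Rational(-1, 4), Pow(Add(-2, -1), Rational(1, 2))) = Mul(Rational(-1, 4), Pow(-3, Rational(1, 2))) = Mul(Rational(-1, 4), Mul(I, Pow(3, Rational(1, 2)))) = Mul(Rational(-1, 4), I, Pow(3, Rational(1, 2))))
Function('T')(q) = Mul(Pow(Add(-117, q), -1), Add(q, Mul(Rational(-1, 4), I, Pow(3, Rational(1, 2))))) (Function('T')(q) = Mul(Add(q, Mul(Rational(-1, 4), I, Pow(3, Rational(1, 2)))), Pow(Add(q, Mul(9, -13)), -1)) = Mul(Add(q, Mul(Rational(-1, 4), I, Pow(3, Rational(1, 2)))), Pow(Add(q, -117), -1)) = Mul(Add(q, Mul(Rational(-1, 4), I, Pow(3, Rational(1, 2)))), Pow(Add(-117, q), -1)) = Mul(Pow(Add(-117, q), -1), Add(q, Mul(Rational(-1, 4), I, Pow(3, Rational(1, 2))))))
Pow(Add(Add(Add(-15455, 3740), 23799), Function('T')(235)), -1) = Pow(Add(Add(Add(-15455, 3740), 23799), Mul(Pow(Add(-117, 235), -1), Add(235, Mul(Rational(-1, 4), I, Pow(3, Rational(1, 2)))))), -1) = Pow(Add(Add(-11715, 23799), Mul(Pow(118, -1), Add(235, Mul(Rational(-1, 4), I, Pow(3, Rational(1, 2)))))), -1) = Pow(Add(12084, Mul(Rational(1, 118), Add(235, Mul(Rational(-1, 4), I, Pow(3, Rational(1, 2)))))), -1) = Pow(Add(12084, Add(Rational(235, 118), Mul(Rational(-1, 472), I, Pow(3, Rational(1, 2))))), -1) = Pow(Add(Rational(1426147, 118), Mul(Rational(-1, 472), I, Pow(3, Rational(1, 2)))), -1)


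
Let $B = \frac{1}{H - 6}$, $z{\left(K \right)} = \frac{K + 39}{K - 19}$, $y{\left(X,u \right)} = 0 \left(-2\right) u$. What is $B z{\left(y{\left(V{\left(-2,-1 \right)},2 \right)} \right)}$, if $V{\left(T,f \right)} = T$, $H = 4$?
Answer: $\frac{39}{38} \approx 1.0263$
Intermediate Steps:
$y{\left(X,u \right)} = 0$ ($y{\left(X,u \right)} = 0 u = 0$)
$z{\left(K \right)} = \frac{39 + K}{-19 + K}$
$B = - \frac{1}{2}$ ($B = \frac{1}{4 - 6} = \frac{1}{-2} = - \frac{1}{2} \approx -0.5$)
$B z{\left(y{\left(V{\left(-2,-1 \right)},2 \right)} \right)} = - \frac{\frac{1}{-19 + 0} \left(39 + 0\right)}{2} = - \frac{\frac{1}{-19} \cdot 39}{2} = - \frac{\left(- \frac{1}{19}\right) 39}{2} = \left(- \frac{1}{2}\right) \left(- \frac{39}{19}\right) = \frac{39}{38}$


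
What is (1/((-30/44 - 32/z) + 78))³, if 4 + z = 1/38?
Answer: 36660542248/22810376924297227 ≈ 1.6072e-6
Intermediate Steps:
z = -151/38 (z = -4 + 1/38 = -151/38 ≈ -3.9737)
(1/((-30/44 - 32/z) + 78))³ = (1/((-30/44 - 32/(-151/38)) + 78))³ = (1/((-30*1/44 - 32*(-38/151)) + 78))³ = (1/((-15/22 + 1216/151) + 78))³ = (1/(24487/3322 + 78))³ = (1/(283603/3322))³ = (3322/283603)³ = 36660542248/22810376924297227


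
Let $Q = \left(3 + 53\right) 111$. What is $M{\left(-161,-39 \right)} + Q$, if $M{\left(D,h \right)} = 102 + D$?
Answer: $6157$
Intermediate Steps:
$Q = 6216$ ($Q = 56 \cdot 111 = 6216$)
$M{\left(-161,-39 \right)} + Q = \left(102 - 161\right) + 6216 = -59 + 6216 = 6157$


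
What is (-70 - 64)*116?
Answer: -15544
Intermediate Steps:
(-70 - 64)*116 = -134*116 = -15544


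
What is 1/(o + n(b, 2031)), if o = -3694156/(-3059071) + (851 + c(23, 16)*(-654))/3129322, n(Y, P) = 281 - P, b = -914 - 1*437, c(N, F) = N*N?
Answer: -9572818179862/16741927342404433 ≈ -0.00057179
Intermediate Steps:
c(N, F) = N²
b = -1351 (b = -914 - 437 = -1351)
o = 10504472354067/9572818179862 (o = -3694156/(-3059071) + (851 + 23²*(-654))/3129322 = -3694156*(-1/3059071) + (851 + 529*(-654))*(1/3129322) = 3694156/3059071 + (851 - 345966)*(1/3129322) = 3694156/3059071 - 345115*1/3129322 = 3694156/3059071 - 345115/3129322 = 10504472354067/9572818179862 ≈ 1.0973)
1/(o + n(b, 2031)) = 1/(10504472354067/9572818179862 + (281 - 1*2031)) = 1/(10504472354067/9572818179862 + (281 - 2031)) = 1/(10504472354067/9572818179862 - 1750) = 1/(-16741927342404433/9572818179862) = -9572818179862/16741927342404433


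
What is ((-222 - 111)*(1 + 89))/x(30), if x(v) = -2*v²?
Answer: 333/20 ≈ 16.650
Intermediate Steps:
((-222 - 111)*(1 + 89))/x(30) = ((-222 - 111)*(1 + 89))/((-2*30²)) = (-333*90)/((-2*900)) = -29970/(-1800) = -29970*(-1/1800) = 333/20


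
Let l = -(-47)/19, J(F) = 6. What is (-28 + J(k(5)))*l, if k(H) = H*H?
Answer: -1034/19 ≈ -54.421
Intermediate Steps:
k(H) = H**2
l = 47/19 (l = -(-47)/19 = -1*(-47/19) = 47/19 ≈ 2.4737)
(-28 + J(k(5)))*l = (-28 + 6)*(47/19) = -22*47/19 = -1034/19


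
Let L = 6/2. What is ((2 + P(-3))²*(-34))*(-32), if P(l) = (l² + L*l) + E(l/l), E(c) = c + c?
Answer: 17408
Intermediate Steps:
L = 3 (L = 6*(½) = 3)
E(c) = 2*c
P(l) = 2 + l² + 3*l (P(l) = (l² + 3*l) + 2*(l/l) = (l² + 3*l) + 2*1 = (l² + 3*l) + 2 = 2 + l² + 3*l)
((2 + P(-3))²*(-34))*(-32) = ((2 + (2 + (-3)² + 3*(-3)))²*(-34))*(-32) = ((2 + (2 + 9 - 9))²*(-34))*(-32) = ((2 + 2)²*(-34))*(-32) = (4²*(-34))*(-32) = (16*(-34))*(-32) = -544*(-32) = 17408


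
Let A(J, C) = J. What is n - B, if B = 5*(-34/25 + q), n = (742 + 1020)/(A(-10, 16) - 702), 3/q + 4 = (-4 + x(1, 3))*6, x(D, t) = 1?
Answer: 98039/19580 ≈ 5.0071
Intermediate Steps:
q = -3/22 (q = 3/(-4 + (-4 + 1)*6) = 3/(-4 - 3*6) = 3/(-4 - 18) = 3/(-22) = 3*(-1/22) = -3/22 ≈ -0.13636)
n = -881/356 (n = (742 + 1020)/(-10 - 702) = 1762/(-712) = 1762*(-1/712) = -881/356 ≈ -2.4747)
B = -823/110 (B = 5*(-34/25 - 3/22) = 5*(-823/550) = -823/110 ≈ -7.4818)
n - B = -881/356 - 1*(-823/110) = -881/356 + 823/110 = 98039/19580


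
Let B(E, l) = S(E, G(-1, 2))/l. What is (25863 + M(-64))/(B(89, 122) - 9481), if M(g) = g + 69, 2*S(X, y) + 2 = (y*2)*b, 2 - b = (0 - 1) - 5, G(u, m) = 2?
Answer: -3155896/1156667 ≈ -2.7284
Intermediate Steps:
b = 8 (b = 2 - ((0 - 1) - 5) = 2 - (-1 - 5) = 2 - 1*(-6) = 2 + 6 = 8)
S(X, y) = -1 + 8*y (S(X, y) = -1 + ((y*2)*8)/2 = -1 + ((2*y)*8)/2 = -1 + (16*y)/2 = -1 + 8*y)
B(E, l) = 15/l (B(E, l) = (-1 + 8*2)/l = (-1 + 16)/l = 15/l)
M(g) = 69 + g
(25863 + M(-64))/(B(89, 122) - 9481) = (25863 + (69 - 64))/(15/122 - 9481) = (25863 + 5)/(15*(1/122) - 9481) = 25868/(15/122 - 9481) = 25868/(-1156667/122) = 25868*(-122/1156667) = -3155896/1156667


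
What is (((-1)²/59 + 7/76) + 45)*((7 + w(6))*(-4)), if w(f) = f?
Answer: -2629497/1121 ≈ -2345.7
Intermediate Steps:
(((-1)²/59 + 7/76) + 45)*((7 + w(6))*(-4)) = (((-1)²/59 + 7/76) + 45)*((7 + 6)*(-4)) = ((1*(1/59) + 7*(1/76)) + 45)*(13*(-4)) = ((1/59 + 7/76) + 45)*(-52) = (489/4484 + 45)*(-52) = (202269/4484)*(-52) = -2629497/1121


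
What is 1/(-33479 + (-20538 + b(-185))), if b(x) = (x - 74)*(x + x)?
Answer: 1/41813 ≈ 2.3916e-5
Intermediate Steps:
b(x) = 2*x*(-74 + x) (b(x) = (-74 + x)*(2*x) = 2*x*(-74 + x))
1/(-33479 + (-20538 + b(-185))) = 1/(-33479 + (-20538 + 2*(-185)*(-74 - 185))) = 1/(-33479 + (-20538 + 2*(-185)*(-259))) = 1/(-33479 + (-20538 + 95830)) = 1/(-33479 + 75292) = 1/41813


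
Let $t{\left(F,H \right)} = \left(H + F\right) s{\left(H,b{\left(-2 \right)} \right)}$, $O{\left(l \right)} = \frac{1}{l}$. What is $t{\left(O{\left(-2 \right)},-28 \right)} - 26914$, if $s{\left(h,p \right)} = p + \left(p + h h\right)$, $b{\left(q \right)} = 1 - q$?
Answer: $-49429$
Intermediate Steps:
$s{\left(h,p \right)} = h^{2} + 2 p$ ($s{\left(h,p \right)} = p + \left(p + h^{2}\right) = h^{2} + 2 p$)
$t{\left(F,H \right)} = \left(6 + H^{2}\right) \left(F + H\right)$ ($t{\left(F,H \right)} = \left(H + F\right) \left(H^{2} + 2 \left(1 - -2\right)\right) = \left(F + H\right) \left(H^{2} + 2 \left(1 + 2\right)\right) = \left(F + H\right) \left(H^{2} + 2 \cdot 3\right) = \left(F + H\right) \left(H^{2} + 6\right) = \left(F + H\right) \left(6 + H^{2}\right) = \left(6 + H^{2}\right) \left(F + H\right)$)
$t{\left(O{\left(-2 \right)},-28 \right)} - 26914 = \left(6 + \left(-28\right)^{2}\right) \left(\frac{1}{-2} - 28\right) - 26914 = \left(6 + 784\right) \left(- \frac{1}{2} - 28\right) - 26914 = 790 \left(- \frac{57}{2}\right) - 26914 = -22515 - 26914 = -49429$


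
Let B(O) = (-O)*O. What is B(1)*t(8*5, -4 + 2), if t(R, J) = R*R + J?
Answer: -1598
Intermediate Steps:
t(R, J) = J + R² (t(R, J) = R² + J = J + R²)
B(O) = -O²
B(1)*t(8*5, -4 + 2) = (-1*1²)*((-4 + 2) + (8*5)²) = (-1*1)*(-2 + 40²) = -(-2 + 1600) = -1*1598 = -1598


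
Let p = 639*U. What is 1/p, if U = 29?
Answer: 1/18531 ≈ 5.3964e-5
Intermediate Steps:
p = 18531 (p = 639*29 = 18531)
1/p = 1/18531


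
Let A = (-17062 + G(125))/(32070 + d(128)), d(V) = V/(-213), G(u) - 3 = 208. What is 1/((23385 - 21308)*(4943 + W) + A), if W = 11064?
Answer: 6830782/227099856574235 ≈ 3.0078e-8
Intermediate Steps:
G(u) = 211 (G(u) = 3 + 208 = 211)
d(V) = -V/213 (d(V) = V*(-1/213) = -V/213)
A = -3589263/6830782 (A = (-17062 + 211)/(32070 - 1/213*128) = -16851/(32070 - 128/213) = -16851/6830782/213 = -16851*213/6830782 = -3589263/6830782 ≈ -0.52545)
1/((23385 - 21308)*(4943 + W) + A) = 1/((23385 - 21308)*(4943 + 11064) - 3589263/6830782) = 1/(2077*16007 - 3589263/6830782) = 1/(33246539 - 3589263/6830782) = 1/(227099856574235/6830782) = 6830782/227099856574235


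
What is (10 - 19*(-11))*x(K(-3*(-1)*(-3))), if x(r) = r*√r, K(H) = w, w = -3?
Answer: -657*I*√3 ≈ -1138.0*I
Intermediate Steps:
K(H) = -3
x(r) = r^(3/2)
(10 - 19*(-11))*x(K(-3*(-1)*(-3))) = (10 - 19*(-11))*(-3)^(3/2) = (10 + 209)*(-3*I*√3) = 219*(-3*I*√3) = -657*I*√3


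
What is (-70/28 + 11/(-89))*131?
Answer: -61177/178 ≈ -343.69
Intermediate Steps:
(-70/28 + 11/(-89))*131 = (-70*1/28 + 11*(-1/89))*131 = (-5/2 - 11/89)*131 = -467/178*131 = -61177/178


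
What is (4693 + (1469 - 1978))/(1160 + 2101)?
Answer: 4184/3261 ≈ 1.2830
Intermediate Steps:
(4693 + (1469 - 1978))/(1160 + 2101) = (4693 - 509)/3261 = 4184*(1/3261) = 4184/3261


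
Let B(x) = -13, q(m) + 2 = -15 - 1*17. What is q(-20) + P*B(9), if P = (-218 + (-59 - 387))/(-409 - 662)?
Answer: -45046/1071 ≈ -42.060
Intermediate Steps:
q(m) = -34 (q(m) = -2 + (-15 - 1*17) = -2 + (-15 - 17) = -2 - 32 = -34)
P = 664/1071 (P = (-218 - 446)/(-1071) = -664*(-1/1071) = 664/1071 ≈ 0.61998)
q(-20) + P*B(9) = -34 + (664/1071)*(-13) = -34 - 8632/1071 = -45046/1071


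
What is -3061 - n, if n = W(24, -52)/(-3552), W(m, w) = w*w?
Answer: -679373/222 ≈ -3060.2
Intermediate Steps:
W(m, w) = w²
n = -169/222 (n = (-52)²/(-3552) = 2704*(-1/3552) = -169/222 ≈ -0.76126)
-3061 - n = -3061 - 1*(-169/222) = -3061 + 169/222 = -679373/222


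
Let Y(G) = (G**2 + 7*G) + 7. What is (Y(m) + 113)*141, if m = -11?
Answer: 23124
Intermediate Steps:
Y(G) = 7 + G**2 + 7*G
(Y(m) + 113)*141 = ((7 + (-11)**2 + 7*(-11)) + 113)*141 = ((7 + 121 - 77) + 113)*141 = (51 + 113)*141 = 164*141 = 23124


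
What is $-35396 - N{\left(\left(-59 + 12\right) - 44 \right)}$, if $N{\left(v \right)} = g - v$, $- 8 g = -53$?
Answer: $- \frac{283949}{8} \approx -35494.0$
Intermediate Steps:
$g = \frac{53}{8}$ ($g = \left(- \frac{1}{8}\right) \left(-53\right) = \frac{53}{8} \approx 6.625$)
$N{\left(v \right)} = \frac{53}{8} - v$
$-35396 - N{\left(\left(-59 + 12\right) - 44 \right)} = -35396 - \left(\frac{53}{8} - \left(\left(-59 + 12\right) - 44\right)\right) = -35396 - \left(\frac{53}{8} - \left(-47 - 44\right)\right) = -35396 - \left(\frac{53}{8} - -91\right) = -35396 - \left(\frac{53}{8} + 91\right) = -35396 - \frac{781}{8} = - \frac{283949}{8}$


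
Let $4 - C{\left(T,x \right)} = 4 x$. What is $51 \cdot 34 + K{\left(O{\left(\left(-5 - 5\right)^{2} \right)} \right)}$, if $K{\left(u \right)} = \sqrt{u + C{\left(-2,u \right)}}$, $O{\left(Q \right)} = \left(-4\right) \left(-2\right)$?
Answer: $1734 + 2 i \sqrt{5} \approx 1734.0 + 4.4721 i$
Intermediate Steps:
$O{\left(Q \right)} = 8$
$C{\left(T,x \right)} = 4 - 4 x$
$K{\left(u \right)} = \sqrt{4 - 3 u}$ ($K{\left(u \right)} = \sqrt{u - \left(-4 + 4 u\right)} = \sqrt{4 - 3 u}$)
$51 \cdot 34 + K{\left(O{\left(\left(-5 - 5\right)^{2} \right)} \right)} = 51 \cdot 34 + \sqrt{4 - 24} = 1734 + \sqrt{4 - 24} = 1734 + \sqrt{-20} = 1734 + 2 i \sqrt{5}$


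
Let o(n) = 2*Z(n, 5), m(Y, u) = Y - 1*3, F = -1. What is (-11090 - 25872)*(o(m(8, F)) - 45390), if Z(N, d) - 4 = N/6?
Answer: 5032043642/3 ≈ 1.6773e+9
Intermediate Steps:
m(Y, u) = -3 + Y (m(Y, u) = Y - 3 = -3 + Y)
Z(N, d) = 4 + N/6
o(n) = 8 + n/3 (o(n) = 2*(4 + n/6) = 8 + n/3)
(-11090 - 25872)*(o(m(8, F)) - 45390) = (-11090 - 25872)*((8 + (-3 + 8)/3) - 45390) = -36962*((8 + (⅓)*5) - 45390) = -36962*((8 + 5/3) - 45390) = -36962*(29/3 - 45390) = -36962*(-136141/3) = 5032043642/3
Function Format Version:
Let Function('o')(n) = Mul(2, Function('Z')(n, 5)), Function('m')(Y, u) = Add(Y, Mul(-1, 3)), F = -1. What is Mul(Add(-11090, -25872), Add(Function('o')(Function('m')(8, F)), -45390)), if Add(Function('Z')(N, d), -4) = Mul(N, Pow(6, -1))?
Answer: Rational(5032043642, 3) ≈ 1.6773e+9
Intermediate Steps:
Function('m')(Y, u) = Add(-3, Y) (Function('m')(Y, u) = Add(Y, -3) = Add(-3, Y))
Function('Z')(N, d) = Add(4, Mul(Rational(1, 6), N)) (Function('Z')(N, d) = Add(4, Mul(N, Pow(6, -1))) = Add(4, Mul(N, Rational(1, 6))) = Add(4, Mul(Rational(1, 6), N)))
Function('o')(n) = Add(8, Mul(Rational(1, 3), n)) (Function('o')(n) = Mul(2, Add(4, Mul(Rational(1, 6), n))) = Add(8, Mul(Rational(1, 3), n)))
Mul(Add(-11090, -25872), Add(Function('o')(Function('m')(8, F)), -45390)) = Mul(Add(-11090, -25872), Add(Add(8, Mul(Rational(1, 3), Add(-3, 8))), -45390)) = Mul(-36962, Add(Add(8, Mul(Rational(1, 3), 5)), -45390)) = Mul(-36962, Add(Add(8, Rational(5, 3)), -45390)) = Mul(-36962, Add(Rational(29, 3), -45390)) = Mul(-36962, Rational(-136141, 3)) = Rational(5032043642, 3)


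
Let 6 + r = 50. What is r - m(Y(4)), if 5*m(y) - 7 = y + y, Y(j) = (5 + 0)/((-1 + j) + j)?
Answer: 1481/35 ≈ 42.314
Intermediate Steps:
r = 44 (r = -6 + 50 = 44)
Y(j) = 5/(-1 + 2*j)
m(y) = 7/5 + 2*y/5 (m(y) = 7/5 + (y + y)/5 = 7/5 + (2*y)/5 = 7/5 + 2*y/5)
r - m(Y(4)) = 44 - (7/5 + 2*(5/(-1 + 2*4))/5) = 44 - (7/5 + 2*(5/(-1 + 8))/5) = 44 - (7/5 + 2*(5/7)/5) = 44 - (7/5 + 2*(5*(⅐))/5) = 44 - (7/5 + (⅖)*(5/7)) = 44 - (7/5 + 2/7) = 44 - 1*59/35 = 44 - 59/35 = 1481/35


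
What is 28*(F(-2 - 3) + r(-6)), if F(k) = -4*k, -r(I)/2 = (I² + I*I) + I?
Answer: -3136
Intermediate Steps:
r(I) = -4*I² - 2*I (r(I) = -2*((I² + I*I) + I) = -2*((I² + I²) + I) = -2*(2*I² + I) = -2*(I + 2*I²) = -4*I² - 2*I)
28*(F(-2 - 3) + r(-6)) = 28*(-4*(-2 - 3) - 2*(-6)*(1 + 2*(-6))) = 28*(-4*(-5) - 2*(-6)*(1 - 12)) = 28*(20 - 2*(-6)*(-11)) = 28*(20 - 132) = 28*(-112) = -3136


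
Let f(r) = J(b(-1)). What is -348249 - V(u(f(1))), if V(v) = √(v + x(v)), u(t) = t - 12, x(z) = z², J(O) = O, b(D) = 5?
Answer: -348249 - √42 ≈ -3.4826e+5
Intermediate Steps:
f(r) = 5
u(t) = -12 + t
V(v) = √(v + v²)
-348249 - V(u(f(1))) = -348249 - √((-12 + 5)*(1 + (-12 + 5))) = -348249 - √(-7*(1 - 7)) = -348249 - √(-7*(-6)) = -348249 - √42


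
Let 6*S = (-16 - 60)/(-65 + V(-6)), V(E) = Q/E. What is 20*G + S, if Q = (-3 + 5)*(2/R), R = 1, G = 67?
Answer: 264018/197 ≈ 1340.2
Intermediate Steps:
Q = 4 (Q = (-3 + 5)*(2/1) = 2*(2*1) = 2*2 = 4)
V(E) = 4/E
S = 38/197 (S = ((-16 - 60)/(-65 + 4/(-6)))/6 = (-76/(-65 + 4*(-⅙)))/6 = (-76/(-65 - ⅔))/6 = (-76/(-197/3))/6 = (-76*(-3/197))/6 = (⅙)*(228/197) = 38/197 ≈ 0.19289)
20*G + S = 20*67 + 38/197 = 1340 + 38/197 = 264018/197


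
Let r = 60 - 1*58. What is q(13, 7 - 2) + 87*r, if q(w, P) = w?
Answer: 187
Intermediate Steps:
r = 2 (r = 60 - 58 = 2)
q(13, 7 - 2) + 87*r = 13 + 87*2 = 13 + 174 = 187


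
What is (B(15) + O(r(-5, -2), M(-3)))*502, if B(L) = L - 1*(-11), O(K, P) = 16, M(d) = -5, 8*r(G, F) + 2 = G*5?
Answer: 21084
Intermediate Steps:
r(G, F) = -¼ + 5*G/8 (r(G, F) = -¼ + (G*5)/8 = -¼ + (5*G)/8 = -¼ + 5*G/8)
B(L) = 11 + L (B(L) = L + 11 = 11 + L)
(B(15) + O(r(-5, -2), M(-3)))*502 = ((11 + 15) + 16)*502 = (26 + 16)*502 = 42*502 = 21084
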